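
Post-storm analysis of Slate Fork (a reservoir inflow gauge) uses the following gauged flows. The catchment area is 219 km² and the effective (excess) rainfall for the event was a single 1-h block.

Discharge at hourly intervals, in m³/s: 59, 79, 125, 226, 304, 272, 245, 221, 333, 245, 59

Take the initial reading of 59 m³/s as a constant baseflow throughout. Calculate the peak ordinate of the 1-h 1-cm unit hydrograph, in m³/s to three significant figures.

Direct runoff: 0.0, 20.0, 66.0, 167.0, 245.0, 213.0, 186.0, 162.0, 274.0, 186.0, 0.0 m³/s; ΣQ_DR = 1519 m³/s, peak = 274.0 m³/s.
Runoff depth d = ΣQ_DR·Δt / A = 1519 × 3600 / (219 km²) = 24.97 mm.
The 1-cm UH is the DRH scaled by (10 mm)/d, so U_p = 274.0 × 10/24.97 = 110 m³/s.

U_p ≈ 110 m³/s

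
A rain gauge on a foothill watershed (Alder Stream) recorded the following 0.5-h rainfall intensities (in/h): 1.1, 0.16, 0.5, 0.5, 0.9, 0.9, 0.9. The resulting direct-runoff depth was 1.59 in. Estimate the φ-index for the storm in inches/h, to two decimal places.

φ ≈ 0.27 in/h

Only the 6 blocks with intensity above φ contribute runoff: 1.1, 0.5, 0.5, 0.9, 0.9, 0.9 in/h.
Σ(I−φ)·Δt = d  ⇒  (1.1+0.5+0.5+0.9+0.9+0.9 − 6φ)·0.5 = 1.59
φ = (4.800 − 1.59/0.5) / 6 = 0.27 in/h.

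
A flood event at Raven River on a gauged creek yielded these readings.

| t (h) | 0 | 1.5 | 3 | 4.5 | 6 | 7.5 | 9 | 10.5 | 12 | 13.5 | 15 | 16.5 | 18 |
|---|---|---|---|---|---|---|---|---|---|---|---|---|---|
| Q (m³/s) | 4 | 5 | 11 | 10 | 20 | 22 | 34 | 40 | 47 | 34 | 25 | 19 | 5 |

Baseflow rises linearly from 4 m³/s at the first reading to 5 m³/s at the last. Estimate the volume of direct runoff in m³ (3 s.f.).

V ≈ 1.17 × 10^6 m³

Direct-runoff ordinates (Q − Q_b): 0.00, 0.92, 6.83, 5.75, 15.67, 17.58, 29.50, 35.42, 42.33, 29.25, 20.17, 14.08, 0.00 m³/s.
ΣQ_DR = 217.5 m³/s.
With Δt = 1.5 h = 5400 s, V = ΣQ_DR · Δt = 217.5 × 5400 = 1.17 × 10^6 m³.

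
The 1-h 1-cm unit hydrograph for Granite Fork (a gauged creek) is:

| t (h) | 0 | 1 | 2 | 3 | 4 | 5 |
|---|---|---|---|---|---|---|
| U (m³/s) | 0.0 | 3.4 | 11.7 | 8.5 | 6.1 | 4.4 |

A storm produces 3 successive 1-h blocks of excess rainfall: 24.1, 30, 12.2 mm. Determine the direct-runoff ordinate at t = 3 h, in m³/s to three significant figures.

Q ≈ 59.7 m³/s

By discrete convolution, Q_j = Σ (P_i / 10 mm) · U_{j−i}.
At t = 3 h (j=3): Q = (24.1/10)·8.5 + (30/10)·11.7 + (12.2/10)·3.4 = 59.7 m³/s.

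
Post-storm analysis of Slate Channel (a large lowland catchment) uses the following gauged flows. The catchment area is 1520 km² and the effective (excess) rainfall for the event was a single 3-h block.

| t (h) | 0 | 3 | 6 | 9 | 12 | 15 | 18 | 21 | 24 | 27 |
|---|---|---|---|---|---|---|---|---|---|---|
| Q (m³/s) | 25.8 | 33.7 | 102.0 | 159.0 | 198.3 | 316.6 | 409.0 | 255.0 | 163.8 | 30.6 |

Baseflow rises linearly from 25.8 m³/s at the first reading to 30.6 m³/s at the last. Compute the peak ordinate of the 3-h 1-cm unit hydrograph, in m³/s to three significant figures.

U_p ≈ 379 m³/s

Direct runoff: 0.00, 7.37, 75.13, 131.60, 170.37, 288.13, 380.00, 225.47, 133.73, 0.00 m³/s; ΣQ_DR = 1412 m³/s, peak = 380.00 m³/s.
Runoff depth d = ΣQ_DR·Δt / A = 1412 × 10800 / (1520 km²) = 10.03 mm.
The 1-cm UH is the DRH scaled by (10 mm)/d, so U_p = 380.00 × 10/10.03 = 379 m³/s.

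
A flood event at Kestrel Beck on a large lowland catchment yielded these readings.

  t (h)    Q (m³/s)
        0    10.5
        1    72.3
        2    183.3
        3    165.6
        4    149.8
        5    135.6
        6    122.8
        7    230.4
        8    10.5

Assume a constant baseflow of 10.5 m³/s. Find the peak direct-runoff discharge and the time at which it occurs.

Subtracting baseflow gives direct-runoff ordinates: 0.0, 61.8, 172.8, 155.1, 139.3, 125.1, 112.3, 219.9, 0.0 m³/s.
The maximum is 219.9 m³/s, occurring at the reading for t = 7 h.

Q_p = 219.9 m³/s at t = 7 h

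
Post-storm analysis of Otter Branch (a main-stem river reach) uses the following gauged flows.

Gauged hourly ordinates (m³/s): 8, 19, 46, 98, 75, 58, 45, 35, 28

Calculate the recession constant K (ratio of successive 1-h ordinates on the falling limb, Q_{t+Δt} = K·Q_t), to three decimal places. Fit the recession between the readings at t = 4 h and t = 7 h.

K ≈ 0.776

Using the recession-limb readings at t = 4 h and t = 7 h: Q falls from 75 to 35 m³/s over 3 intervals.
K = (Q₂/Q₁)^(1/3) = (35/75)^(1/3) = 0.776.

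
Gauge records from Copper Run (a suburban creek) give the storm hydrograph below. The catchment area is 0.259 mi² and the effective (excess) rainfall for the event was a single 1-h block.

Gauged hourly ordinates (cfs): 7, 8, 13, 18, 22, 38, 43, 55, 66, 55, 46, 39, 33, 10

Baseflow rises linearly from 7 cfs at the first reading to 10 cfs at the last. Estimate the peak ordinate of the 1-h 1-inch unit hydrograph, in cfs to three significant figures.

U_p ≈ 28.6 cfs

Direct runoff: 0.00, 0.77, 5.54, 10.31, 14.08, 29.85, 34.62, 46.38, 57.15, 45.92, 36.69, 29.46, 23.23, 0.00 cfs; ΣQ_DR = 334.0 cfs, peak = 57.15 cfs.
Runoff depth d = ΣQ_DR·Δt / A = 334.0 × 3600 / (0.259 mi²) = 1.998 in.
The 1-inch UH is the DRH scaled by (1 in)/d, so U_p = 57.15 × 1/1.998 = 28.6 cfs.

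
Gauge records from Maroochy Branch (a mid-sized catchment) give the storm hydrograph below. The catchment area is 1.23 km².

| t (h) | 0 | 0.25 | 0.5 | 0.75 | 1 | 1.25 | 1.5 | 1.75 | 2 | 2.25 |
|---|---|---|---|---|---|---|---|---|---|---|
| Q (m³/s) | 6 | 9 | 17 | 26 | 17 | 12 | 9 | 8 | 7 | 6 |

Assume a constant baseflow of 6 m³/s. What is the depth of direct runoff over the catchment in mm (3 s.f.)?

Direct runoff: 0.0, 3.0, 11.0, 20.0, 11.0, 6.0, 3.0, 2.0, 1.0, 0.0 m³/s; ΣQ_DR = 57.00 m³/s.
V = ΣQ_DR · Δt = 57.00 × 900 s = 51300 m³.
Over A = 1.23 km², depth = V / A = 41.7 mm.

d ≈ 41.7 mm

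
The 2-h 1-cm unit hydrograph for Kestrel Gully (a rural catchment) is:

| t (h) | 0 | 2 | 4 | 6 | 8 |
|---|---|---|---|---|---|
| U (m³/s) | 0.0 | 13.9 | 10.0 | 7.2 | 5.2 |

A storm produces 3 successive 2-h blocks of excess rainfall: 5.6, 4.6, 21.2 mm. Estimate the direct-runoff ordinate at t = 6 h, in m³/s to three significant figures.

By discrete convolution, Q_j = Σ (P_i / 10 mm) · U_{j−i}.
At t = 6 h (j=3): Q = (5.6/10)·7.2 + (4.6/10)·10.0 + (21.2/10)·13.9 = 38.1 m³/s.

Q ≈ 38.1 m³/s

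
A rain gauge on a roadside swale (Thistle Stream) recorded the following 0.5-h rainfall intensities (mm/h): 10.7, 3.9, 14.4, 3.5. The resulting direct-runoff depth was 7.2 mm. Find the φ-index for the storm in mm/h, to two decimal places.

Only the 2 blocks with intensity above φ contribute runoff: 10.7, 14.4 mm/h.
Σ(I−φ)·Δt = d  ⇒  (10.7+14.4 − 2φ)·0.5 = 7.2
φ = (25.10 − 7.2/0.5) / 2 = 5.35 mm/h.

φ ≈ 5.35 mm/h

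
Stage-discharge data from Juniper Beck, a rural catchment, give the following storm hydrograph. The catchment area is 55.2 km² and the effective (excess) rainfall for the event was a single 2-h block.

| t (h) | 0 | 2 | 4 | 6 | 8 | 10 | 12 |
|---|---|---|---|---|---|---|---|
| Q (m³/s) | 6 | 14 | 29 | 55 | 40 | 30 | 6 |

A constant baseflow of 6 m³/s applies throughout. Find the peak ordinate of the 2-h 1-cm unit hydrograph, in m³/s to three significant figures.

Direct runoff: 0.0, 8.0, 23.0, 49.0, 34.0, 24.0, 0.0 m³/s; ΣQ_DR = 138.0 m³/s, peak = 49.0 m³/s.
Runoff depth d = ΣQ_DR·Δt / A = 138.0 × 7200 / (55.2 km²) = 18.00 mm.
The 1-cm UH is the DRH scaled by (10 mm)/d, so U_p = 49.0 × 10/18.00 = 27.2 m³/s.

U_p ≈ 27.2 m³/s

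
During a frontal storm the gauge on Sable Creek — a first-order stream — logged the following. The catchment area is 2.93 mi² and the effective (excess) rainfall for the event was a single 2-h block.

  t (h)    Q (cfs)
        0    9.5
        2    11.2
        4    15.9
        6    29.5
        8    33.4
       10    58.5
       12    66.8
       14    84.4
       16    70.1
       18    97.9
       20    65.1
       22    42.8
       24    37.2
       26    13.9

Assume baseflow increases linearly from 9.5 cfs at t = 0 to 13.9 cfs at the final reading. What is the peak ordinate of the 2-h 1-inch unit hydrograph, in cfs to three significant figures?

Direct runoff: 0.00, 1.36, 5.72, 18.98, 22.55, 47.31, 55.27, 72.53, 57.89, 85.35, 52.22, 29.58, 23.64, 0.00 cfs; ΣQ_DR = 472.4 cfs, peak = 85.35 cfs.
Runoff depth d = ΣQ_DR·Δt / A = 472.4 × 7200 / (2.93 mi²) = 0.4997 in.
The 1-inch UH is the DRH scaled by (1 in)/d, so U_p = 85.35 × 1/0.4997 = 171 cfs.

U_p ≈ 171 cfs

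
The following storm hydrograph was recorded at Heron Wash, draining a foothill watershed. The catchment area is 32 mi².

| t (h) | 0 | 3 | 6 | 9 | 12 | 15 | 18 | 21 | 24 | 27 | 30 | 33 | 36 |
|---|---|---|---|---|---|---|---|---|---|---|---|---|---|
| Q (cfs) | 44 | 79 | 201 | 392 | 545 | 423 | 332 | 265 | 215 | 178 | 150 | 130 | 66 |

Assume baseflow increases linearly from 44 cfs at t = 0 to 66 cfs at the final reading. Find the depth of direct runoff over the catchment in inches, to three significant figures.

d ≈ 0.335 in

Direct runoff: 0.00, 33.17, 153.33, 342.50, 493.67, 369.83, 277.00, 208.17, 156.33, 117.50, 87.67, 65.83, 0.00 cfs; ΣQ_DR = 2305 cfs.
V = ΣQ_DR · Δt = 2305 × 10800 s = 2.489 × 10^7 ft³.
Over A = 32 mi², depth = V / A = 0.335 in.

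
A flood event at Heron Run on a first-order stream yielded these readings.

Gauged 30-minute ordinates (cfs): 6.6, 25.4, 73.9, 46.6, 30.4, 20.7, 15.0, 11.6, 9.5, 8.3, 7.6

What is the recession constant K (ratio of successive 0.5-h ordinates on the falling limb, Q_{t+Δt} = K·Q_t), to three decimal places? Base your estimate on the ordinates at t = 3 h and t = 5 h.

K ≈ 0.844

Using the recession-limb readings at t = 3 h and t = 5 h: Q falls from 15.0 to 7.6 cfs over 4 intervals.
K = (Q₂/Q₁)^(1/4) = (7.6/15.0)^(1/4) = 0.844.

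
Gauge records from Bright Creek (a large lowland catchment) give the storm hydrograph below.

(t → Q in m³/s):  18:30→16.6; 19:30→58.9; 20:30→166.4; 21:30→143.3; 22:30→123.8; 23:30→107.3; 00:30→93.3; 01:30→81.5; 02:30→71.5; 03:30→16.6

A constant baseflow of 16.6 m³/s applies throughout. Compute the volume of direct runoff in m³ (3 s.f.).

V ≈ 2.57 × 10^6 m³

Direct-runoff ordinates (Q − Q_b): 0.0, 42.3, 149.8, 126.7, 107.2, 90.7, 76.7, 64.9, 54.9, 0.0 m³/s.
ΣQ_DR = 713.2 m³/s.
With Δt = 1 h = 3600 s, V = ΣQ_DR · Δt = 713.2 × 3600 = 2.57 × 10^6 m³.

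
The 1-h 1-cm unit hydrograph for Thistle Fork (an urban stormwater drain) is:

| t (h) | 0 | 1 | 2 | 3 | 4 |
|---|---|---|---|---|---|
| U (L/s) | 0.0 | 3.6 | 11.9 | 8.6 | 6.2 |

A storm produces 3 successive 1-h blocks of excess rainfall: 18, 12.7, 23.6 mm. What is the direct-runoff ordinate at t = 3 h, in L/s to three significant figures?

Q ≈ 39.1 L/s

By discrete convolution, Q_j = Σ (P_i / 10 mm) · U_{j−i}.
At t = 3 h (j=3): Q = (18/10)·8.6 + (12.7/10)·11.9 + (23.6/10)·3.6 = 39.1 L/s.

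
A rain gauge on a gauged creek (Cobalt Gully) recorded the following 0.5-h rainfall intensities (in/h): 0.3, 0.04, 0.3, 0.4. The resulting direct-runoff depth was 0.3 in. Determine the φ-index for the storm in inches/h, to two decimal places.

φ ≈ 0.13 in/h

Only the 3 blocks with intensity above φ contribute runoff: 0.3, 0.3, 0.4 in/h.
Σ(I−φ)·Δt = d  ⇒  (0.3+0.3+0.4 − 3φ)·0.5 = 0.3
φ = (1.000 − 0.3/0.5) / 3 = 0.13 in/h.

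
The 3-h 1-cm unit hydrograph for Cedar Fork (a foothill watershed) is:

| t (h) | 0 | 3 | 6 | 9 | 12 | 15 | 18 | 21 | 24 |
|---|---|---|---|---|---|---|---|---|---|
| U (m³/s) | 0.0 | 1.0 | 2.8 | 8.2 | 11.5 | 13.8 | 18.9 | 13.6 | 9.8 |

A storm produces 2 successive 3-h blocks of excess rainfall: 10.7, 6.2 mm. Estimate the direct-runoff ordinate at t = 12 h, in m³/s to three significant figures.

By discrete convolution, Q_j = Σ (P_i / 10 mm) · U_{j−i}.
At t = 12 h (j=4): Q = (10.7/10)·11.5 + (6.2/10)·8.2 = 17.4 m³/s.

Q ≈ 17.4 m³/s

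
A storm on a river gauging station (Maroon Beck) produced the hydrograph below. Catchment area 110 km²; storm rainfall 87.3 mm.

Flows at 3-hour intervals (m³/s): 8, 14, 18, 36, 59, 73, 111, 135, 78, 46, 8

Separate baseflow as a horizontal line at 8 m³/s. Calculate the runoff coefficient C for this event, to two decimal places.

ΣQ_DR = 498.0 m³/s; V = ΣQ_DR·Δt = 5.378 × 10^6 m³.
Runoff depth d = V / A = 48.89 mm.
C = d / P = 48.89 / 87.3 = 0.56.

C ≈ 0.56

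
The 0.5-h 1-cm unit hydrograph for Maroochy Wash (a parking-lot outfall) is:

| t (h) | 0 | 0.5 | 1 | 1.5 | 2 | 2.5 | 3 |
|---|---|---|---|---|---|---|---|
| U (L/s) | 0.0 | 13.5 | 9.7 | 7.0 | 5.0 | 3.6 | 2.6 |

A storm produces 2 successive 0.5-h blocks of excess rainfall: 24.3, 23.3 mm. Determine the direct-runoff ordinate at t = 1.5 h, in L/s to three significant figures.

By discrete convolution, Q_j = Σ (P_i / 10 mm) · U_{j−i}.
At t = 1.5 h (j=3): Q = (24.3/10)·7.0 + (23.3/10)·9.7 = 39.6 L/s.

Q ≈ 39.6 L/s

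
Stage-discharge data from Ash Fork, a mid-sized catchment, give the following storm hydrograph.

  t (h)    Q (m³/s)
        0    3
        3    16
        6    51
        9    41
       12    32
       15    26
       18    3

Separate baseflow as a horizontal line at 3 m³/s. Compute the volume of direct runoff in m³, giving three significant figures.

Direct-runoff ordinates (Q − Q_b): 0.0, 13.0, 48.0, 38.0, 29.0, 23.0, 0.0 m³/s.
ΣQ_DR = 151.0 m³/s.
With Δt = 3 h = 10800 s, V = ΣQ_DR · Δt = 151.0 × 10800 = 1.63 × 10^6 m³.

V ≈ 1.63 × 10^6 m³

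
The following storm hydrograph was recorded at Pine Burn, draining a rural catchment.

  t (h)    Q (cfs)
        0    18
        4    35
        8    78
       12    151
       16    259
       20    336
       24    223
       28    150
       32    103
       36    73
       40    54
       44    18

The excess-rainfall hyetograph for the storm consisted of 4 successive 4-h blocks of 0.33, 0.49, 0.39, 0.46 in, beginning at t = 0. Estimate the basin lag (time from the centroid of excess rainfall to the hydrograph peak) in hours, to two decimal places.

t_L ≈ 11.65 h

Centroid of excess rainfall: t_c = Σ P_i·t̄_i / ΣP_i = 8.3473 h (block centres at 2, 6, 10, 14 h).
Hydrograph peak occurs at t = 20 h, so basin lag t_L = 20 − 8.3473 = 11.65 h.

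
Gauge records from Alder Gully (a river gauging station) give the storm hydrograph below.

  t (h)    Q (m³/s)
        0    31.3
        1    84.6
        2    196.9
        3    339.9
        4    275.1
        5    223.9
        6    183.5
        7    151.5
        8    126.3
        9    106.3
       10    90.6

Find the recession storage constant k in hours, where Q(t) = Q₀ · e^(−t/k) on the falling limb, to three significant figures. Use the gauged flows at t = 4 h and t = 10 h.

On the falling limb, Q drops from 275.1 to 90.6 m³/s between t = 4 h and t = 10 h (Δt = 6 h).
k = −Δt / ln(Q₂/Q₁) = −6 / ln(90.6/275.1) = 5.40 h.

k ≈ 5.40 h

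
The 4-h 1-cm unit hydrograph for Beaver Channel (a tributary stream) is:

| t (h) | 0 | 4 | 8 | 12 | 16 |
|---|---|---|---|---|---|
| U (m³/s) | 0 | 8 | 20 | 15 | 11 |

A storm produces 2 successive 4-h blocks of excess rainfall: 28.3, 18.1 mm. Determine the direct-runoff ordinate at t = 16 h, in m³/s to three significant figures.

By discrete convolution, Q_j = Σ (P_i / 10 mm) · U_{j−i}.
At t = 16 h (j=4): Q = (28.3/10)·11 + (18.1/10)·15 = 58.3 m³/s.

Q ≈ 58.3 m³/s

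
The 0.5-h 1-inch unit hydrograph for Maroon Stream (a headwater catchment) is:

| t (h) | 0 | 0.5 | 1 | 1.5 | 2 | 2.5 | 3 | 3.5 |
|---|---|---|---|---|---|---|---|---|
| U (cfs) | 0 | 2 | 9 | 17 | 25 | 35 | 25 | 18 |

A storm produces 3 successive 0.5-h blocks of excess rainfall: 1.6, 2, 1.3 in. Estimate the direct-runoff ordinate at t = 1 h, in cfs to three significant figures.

By discrete convolution, Q_j = Σ (P_i / 1 in) · U_{j−i}.
At t = 1 h (j=2): Q = (1.6/1)·9 + (2/1)·2 + (1.3/1)·0 = 18.4 cfs.

Q ≈ 18.4 cfs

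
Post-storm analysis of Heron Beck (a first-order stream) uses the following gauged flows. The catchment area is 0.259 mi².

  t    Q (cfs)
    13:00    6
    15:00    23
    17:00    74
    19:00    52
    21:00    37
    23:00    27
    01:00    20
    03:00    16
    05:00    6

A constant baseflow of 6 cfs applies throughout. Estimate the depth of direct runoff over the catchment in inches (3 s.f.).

Direct runoff: 0.0, 17.0, 68.0, 46.0, 31.0, 21.0, 14.0, 10.0, 0.0 cfs; ΣQ_DR = 207.0 cfs.
V = ΣQ_DR · Δt = 207.0 × 7200 s = 1.490 × 10^6 ft³.
Over A = 0.259 mi², depth = V / A = 2.48 in.

d ≈ 2.48 in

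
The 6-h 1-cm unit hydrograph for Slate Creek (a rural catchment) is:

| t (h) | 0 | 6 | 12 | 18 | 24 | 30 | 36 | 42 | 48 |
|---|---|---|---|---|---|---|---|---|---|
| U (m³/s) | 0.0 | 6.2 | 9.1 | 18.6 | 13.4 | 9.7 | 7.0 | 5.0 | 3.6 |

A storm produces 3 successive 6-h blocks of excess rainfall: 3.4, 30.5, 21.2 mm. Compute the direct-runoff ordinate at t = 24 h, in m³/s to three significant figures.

Q ≈ 80.6 m³/s

By discrete convolution, Q_j = Σ (P_i / 10 mm) · U_{j−i}.
At t = 24 h (j=4): Q = (3.4/10)·13.4 + (30.5/10)·18.6 + (21.2/10)·9.1 = 80.6 m³/s.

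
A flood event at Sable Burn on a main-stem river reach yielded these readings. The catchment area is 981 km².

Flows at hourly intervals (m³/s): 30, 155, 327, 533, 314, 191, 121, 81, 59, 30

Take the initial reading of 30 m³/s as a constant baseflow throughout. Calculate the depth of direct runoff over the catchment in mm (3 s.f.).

Direct runoff: 0.0, 125.0, 297.0, 503.0, 284.0, 161.0, 91.0, 51.0, 29.0, 0.0 m³/s; ΣQ_DR = 1541 m³/s.
V = ΣQ_DR · Δt = 1541 × 3600 s = 5.548 × 10^6 m³.
Over A = 981 km², depth = V / A = 5.66 mm.

d ≈ 5.66 mm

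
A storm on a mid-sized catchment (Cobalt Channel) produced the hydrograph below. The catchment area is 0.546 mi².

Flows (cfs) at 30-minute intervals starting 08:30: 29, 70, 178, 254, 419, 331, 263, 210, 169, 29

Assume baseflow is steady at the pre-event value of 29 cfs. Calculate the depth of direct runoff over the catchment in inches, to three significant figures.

Direct runoff: 0.0, 41.0, 149.0, 225.0, 390.0, 302.0, 234.0, 181.0, 140.0, 0.0 cfs; ΣQ_DR = 1662 cfs.
V = ΣQ_DR · Δt = 1662 × 1800 s = 2.992 × 10^6 ft³.
Over A = 0.546 mi², depth = V / A = 2.36 in.

d ≈ 2.36 in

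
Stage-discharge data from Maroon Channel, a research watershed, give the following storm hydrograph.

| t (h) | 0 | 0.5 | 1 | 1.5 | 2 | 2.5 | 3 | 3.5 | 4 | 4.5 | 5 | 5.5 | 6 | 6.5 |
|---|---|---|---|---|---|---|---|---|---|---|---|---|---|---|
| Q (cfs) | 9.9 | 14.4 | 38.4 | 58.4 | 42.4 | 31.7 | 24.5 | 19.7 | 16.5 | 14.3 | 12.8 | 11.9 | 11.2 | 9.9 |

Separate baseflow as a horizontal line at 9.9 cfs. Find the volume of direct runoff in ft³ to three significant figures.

V ≈ 3.19 × 10^5 ft³

Direct-runoff ordinates (Q − Q_b): 0.0, 4.5, 28.5, 48.5, 32.5, 21.8, 14.6, 9.8, 6.6, 4.4, 2.9, 2.0, 1.3, 0.0 cfs.
ΣQ_DR = 177.4 cfs.
With Δt = 0.5 h = 1800 s, V = ΣQ_DR · Δt = 177.4 × 1800 = 3.19 × 10^5 ft³.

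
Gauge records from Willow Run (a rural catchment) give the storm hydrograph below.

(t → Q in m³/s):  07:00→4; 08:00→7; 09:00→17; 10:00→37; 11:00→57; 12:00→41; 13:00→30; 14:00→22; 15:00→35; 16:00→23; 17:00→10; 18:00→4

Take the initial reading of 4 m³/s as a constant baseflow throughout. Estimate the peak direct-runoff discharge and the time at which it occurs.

Q_p = 53.0 m³/s at t = 11:00

Subtracting baseflow gives direct-runoff ordinates: 0.0, 3.0, 13.0, 33.0, 53.0, 37.0, 26.0, 18.0, 31.0, 19.0, 6.0, 0.0 m³/s.
The maximum is 53.0 m³/s, occurring at the reading for t = 11:00.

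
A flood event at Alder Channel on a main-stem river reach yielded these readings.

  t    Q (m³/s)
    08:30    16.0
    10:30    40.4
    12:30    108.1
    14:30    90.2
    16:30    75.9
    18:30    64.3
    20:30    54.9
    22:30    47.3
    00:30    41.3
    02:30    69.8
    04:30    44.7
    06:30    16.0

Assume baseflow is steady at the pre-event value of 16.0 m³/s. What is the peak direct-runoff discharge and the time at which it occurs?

Subtracting baseflow gives direct-runoff ordinates: 0.0, 24.4, 92.1, 74.2, 59.9, 48.3, 38.9, 31.3, 25.3, 53.8, 28.7, 0.0 m³/s.
The maximum is 92.1 m³/s, occurring at the reading for t = 12:30.

Q_p = 92.1 m³/s at t = 12:30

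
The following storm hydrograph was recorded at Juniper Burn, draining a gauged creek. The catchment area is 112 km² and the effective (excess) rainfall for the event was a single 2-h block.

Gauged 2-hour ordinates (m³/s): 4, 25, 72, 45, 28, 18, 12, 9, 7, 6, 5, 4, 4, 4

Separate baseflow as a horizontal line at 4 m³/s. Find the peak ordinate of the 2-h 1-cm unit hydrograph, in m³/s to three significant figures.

Direct runoff: 0.0, 21.0, 68.0, 41.0, 24.0, 14.0, 8.0, 5.0, 3.0, 2.0, 1.0, 0.0, 0.0, 0.0 m³/s; ΣQ_DR = 187.0 m³/s, peak = 68.0 m³/s.
Runoff depth d = ΣQ_DR·Δt / A = 187.0 × 7200 / (112 km²) = 12.02 mm.
The 1-cm UH is the DRH scaled by (10 mm)/d, so U_p = 68.0 × 10/12.02 = 56.6 m³/s.

U_p ≈ 56.6 m³/s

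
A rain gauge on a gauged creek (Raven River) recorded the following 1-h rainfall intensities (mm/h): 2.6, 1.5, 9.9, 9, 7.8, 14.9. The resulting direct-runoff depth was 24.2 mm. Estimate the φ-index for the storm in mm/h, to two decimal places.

Only the 4 blocks with intensity above φ contribute runoff: 9.9, 9, 7.8, 14.9 mm/h.
Σ(I−φ)·Δt = d  ⇒  (9.9+9+7.8+14.9 − 4φ)·1 = 24.2
φ = (41.60 − 24.2/1) / 4 = 4.35 mm/h.

φ ≈ 4.35 mm/h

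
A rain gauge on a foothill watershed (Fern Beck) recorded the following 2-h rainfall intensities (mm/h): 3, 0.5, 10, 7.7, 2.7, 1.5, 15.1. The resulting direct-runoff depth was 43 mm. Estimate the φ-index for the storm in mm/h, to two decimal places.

φ ≈ 3.77 mm/h

Only the 3 blocks with intensity above φ contribute runoff: 10, 7.7, 15.1 mm/h.
Σ(I−φ)·Δt = d  ⇒  (10+7.7+15.1 − 3φ)·2 = 43
φ = (32.80 − 43/2) / 3 = 3.77 mm/h.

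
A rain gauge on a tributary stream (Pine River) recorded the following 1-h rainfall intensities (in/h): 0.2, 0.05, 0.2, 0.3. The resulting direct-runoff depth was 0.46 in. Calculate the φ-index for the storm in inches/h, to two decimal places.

φ ≈ 0.08 in/h

Only the 3 blocks with intensity above φ contribute runoff: 0.2, 0.2, 0.3 in/h.
Σ(I−φ)·Δt = d  ⇒  (0.2+0.2+0.3 − 3φ)·1 = 0.46
φ = (0.7000 − 0.46/1) / 3 = 0.08 in/h.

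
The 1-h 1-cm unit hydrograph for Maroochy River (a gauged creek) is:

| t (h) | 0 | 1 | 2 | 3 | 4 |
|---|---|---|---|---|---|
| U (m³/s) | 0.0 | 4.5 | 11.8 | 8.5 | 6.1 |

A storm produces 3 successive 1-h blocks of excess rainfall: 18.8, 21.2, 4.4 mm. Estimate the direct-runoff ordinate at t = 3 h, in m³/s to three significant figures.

By discrete convolution, Q_j = Σ (P_i / 10 mm) · U_{j−i}.
At t = 3 h (j=3): Q = (18.8/10)·8.5 + (21.2/10)·11.8 + (4.4/10)·4.5 = 43.0 m³/s.

Q ≈ 43.0 m³/s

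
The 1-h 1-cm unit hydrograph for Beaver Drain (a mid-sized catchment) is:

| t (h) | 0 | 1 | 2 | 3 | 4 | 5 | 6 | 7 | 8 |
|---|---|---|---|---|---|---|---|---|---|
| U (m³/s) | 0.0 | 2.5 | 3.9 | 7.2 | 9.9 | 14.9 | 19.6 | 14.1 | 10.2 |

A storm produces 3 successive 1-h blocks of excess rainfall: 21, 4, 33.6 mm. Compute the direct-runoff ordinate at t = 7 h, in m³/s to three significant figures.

By discrete convolution, Q_j = Σ (P_i / 10 mm) · U_{j−i}.
At t = 7 h (j=7): Q = (21/10)·14.1 + (4/10)·19.6 + (33.6/10)·14.9 = 87.5 m³/s.

Q ≈ 87.5 m³/s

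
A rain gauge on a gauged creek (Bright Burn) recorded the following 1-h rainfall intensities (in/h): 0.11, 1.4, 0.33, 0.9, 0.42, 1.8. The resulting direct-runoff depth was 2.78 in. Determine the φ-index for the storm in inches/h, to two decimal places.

φ ≈ 0.44 in/h

Only the 3 blocks with intensity above φ contribute runoff: 1.4, 0.9, 1.8 in/h.
Σ(I−φ)·Δt = d  ⇒  (1.4+0.9+1.8 − 3φ)·1 = 2.78
φ = (4.100 − 2.78/1) / 3 = 0.44 in/h.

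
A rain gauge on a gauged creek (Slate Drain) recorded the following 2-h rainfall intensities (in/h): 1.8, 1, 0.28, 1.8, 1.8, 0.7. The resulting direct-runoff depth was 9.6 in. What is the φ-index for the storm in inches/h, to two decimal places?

φ ≈ 0.46 in/h

Only the 5 blocks with intensity above φ contribute runoff: 1.8, 1, 1.8, 1.8, 0.7 in/h.
Σ(I−φ)·Δt = d  ⇒  (1.8+1+1.8+1.8+0.7 − 5φ)·2 = 9.6
φ = (7.100 − 9.6/2) / 5 = 0.46 in/h.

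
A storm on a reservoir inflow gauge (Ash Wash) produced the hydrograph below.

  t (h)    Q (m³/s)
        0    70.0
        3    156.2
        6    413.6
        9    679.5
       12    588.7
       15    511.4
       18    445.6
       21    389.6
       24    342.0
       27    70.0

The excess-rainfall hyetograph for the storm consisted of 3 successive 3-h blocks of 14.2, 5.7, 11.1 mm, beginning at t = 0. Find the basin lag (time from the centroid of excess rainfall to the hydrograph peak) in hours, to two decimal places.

Centroid of excess rainfall: t_c = Σ P_i·t̄_i / ΣP_i = 4.2000 h (block centres at 1.5, 4.5, 7.5 h).
Hydrograph peak occurs at t = 9 h, so basin lag t_L = 9 − 4.2000 = 4.80 h.

t_L ≈ 4.80 h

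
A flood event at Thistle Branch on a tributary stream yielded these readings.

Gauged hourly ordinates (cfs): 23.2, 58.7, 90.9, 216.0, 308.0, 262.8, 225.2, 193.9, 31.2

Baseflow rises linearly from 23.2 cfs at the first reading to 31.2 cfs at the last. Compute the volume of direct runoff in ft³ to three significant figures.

Direct-runoff ordinates (Q − Q_b): 0.00, 34.50, 65.70, 189.80, 280.80, 234.60, 196.00, 163.70, 0.00 cfs.
ΣQ_DR = 1165 cfs.
With Δt = 1 h = 3600 s, V = ΣQ_DR · Δt = 1165 × 3600 = 4.19 × 10^6 ft³.

V ≈ 4.19 × 10^6 ft³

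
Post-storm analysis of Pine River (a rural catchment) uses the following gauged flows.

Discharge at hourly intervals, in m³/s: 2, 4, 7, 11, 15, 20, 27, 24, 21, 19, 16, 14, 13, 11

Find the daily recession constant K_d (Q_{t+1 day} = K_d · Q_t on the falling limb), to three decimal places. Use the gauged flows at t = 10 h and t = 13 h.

K_d ≈ 0.050

Between t = 10 h and t = 13 h the flow falls from 16 to 11 m³/s over 3×1 h = 3 h.
Per-interval ratio K = (11/16)^(1/3) = 0.8826; K_d = K^(24/1) = 0.050.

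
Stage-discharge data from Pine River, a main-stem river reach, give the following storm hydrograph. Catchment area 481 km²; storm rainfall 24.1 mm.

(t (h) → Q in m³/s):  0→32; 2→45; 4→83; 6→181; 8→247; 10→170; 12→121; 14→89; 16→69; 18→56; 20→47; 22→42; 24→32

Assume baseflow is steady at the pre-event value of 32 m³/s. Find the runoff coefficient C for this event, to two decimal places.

ΣQ_DR = 798.0 m³/s; V = ΣQ_DR·Δt = 5.746 × 10^6 m³.
Runoff depth d = V / A = 11.95 mm.
C = d / P = 11.95 / 24.1 = 0.50.

C ≈ 0.50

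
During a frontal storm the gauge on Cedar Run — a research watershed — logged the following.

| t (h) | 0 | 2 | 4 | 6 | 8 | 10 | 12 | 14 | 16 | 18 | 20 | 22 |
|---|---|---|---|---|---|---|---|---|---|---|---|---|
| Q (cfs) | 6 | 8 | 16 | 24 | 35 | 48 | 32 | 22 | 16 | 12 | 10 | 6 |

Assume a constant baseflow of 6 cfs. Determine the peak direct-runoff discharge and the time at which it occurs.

Subtracting baseflow gives direct-runoff ordinates: 0.0, 2.0, 10.0, 18.0, 29.0, 42.0, 26.0, 16.0, 10.0, 6.0, 4.0, 0.0 cfs.
The maximum is 42.0 cfs, occurring at the reading for t = 10 h.

Q_p = 42.0 cfs at t = 10 h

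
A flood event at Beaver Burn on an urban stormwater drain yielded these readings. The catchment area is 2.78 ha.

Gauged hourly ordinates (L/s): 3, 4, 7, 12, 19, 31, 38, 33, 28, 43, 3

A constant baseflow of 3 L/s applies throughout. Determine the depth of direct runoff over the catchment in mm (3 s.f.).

d ≈ 24.3 mm

Direct runoff: 0.0, 1.0, 4.0, 9.0, 16.0, 28.0, 35.0, 30.0, 25.0, 40.0, 0.0 L/s; ΣQ_DR = 188.0 L/s.
V = ΣQ_DR · Δt = 188.0 × 3600 s = 6.768 × 10^5 L.
Over A = 2.78 ha, depth = V / A = 24.3 mm.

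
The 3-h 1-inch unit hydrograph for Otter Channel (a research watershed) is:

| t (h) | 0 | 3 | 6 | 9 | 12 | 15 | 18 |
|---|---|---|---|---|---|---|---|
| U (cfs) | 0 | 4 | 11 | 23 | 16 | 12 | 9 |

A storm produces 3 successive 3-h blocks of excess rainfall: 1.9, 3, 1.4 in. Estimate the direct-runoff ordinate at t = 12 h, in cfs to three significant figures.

Q ≈ 115 cfs

By discrete convolution, Q_j = Σ (P_i / 1 in) · U_{j−i}.
At t = 12 h (j=4): Q = (1.9/1)·16 + (3/1)·23 + (1.4/1)·11 = 115 cfs.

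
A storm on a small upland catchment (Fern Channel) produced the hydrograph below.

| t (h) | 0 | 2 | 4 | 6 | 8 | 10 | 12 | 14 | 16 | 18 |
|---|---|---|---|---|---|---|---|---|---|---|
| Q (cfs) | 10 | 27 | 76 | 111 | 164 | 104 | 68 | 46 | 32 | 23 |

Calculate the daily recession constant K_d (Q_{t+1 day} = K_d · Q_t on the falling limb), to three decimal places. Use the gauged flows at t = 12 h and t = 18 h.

K_d ≈ 0.013

Between t = 12 h and t = 18 h the flow falls from 68 to 23 cfs over 3×2 h = 6 h.
Per-interval ratio K = (23/68)^(1/3) = 0.6967; K_d = K^(24/2) = 0.013.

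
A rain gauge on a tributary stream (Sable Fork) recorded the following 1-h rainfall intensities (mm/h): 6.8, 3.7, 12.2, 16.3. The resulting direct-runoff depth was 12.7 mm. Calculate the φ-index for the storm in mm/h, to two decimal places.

φ ≈ 7.90 mm/h

Only the 2 blocks with intensity above φ contribute runoff: 12.2, 16.3 mm/h.
Σ(I−φ)·Δt = d  ⇒  (12.2+16.3 − 2φ)·1 = 12.7
φ = (28.50 − 12.7/1) / 2 = 7.90 mm/h.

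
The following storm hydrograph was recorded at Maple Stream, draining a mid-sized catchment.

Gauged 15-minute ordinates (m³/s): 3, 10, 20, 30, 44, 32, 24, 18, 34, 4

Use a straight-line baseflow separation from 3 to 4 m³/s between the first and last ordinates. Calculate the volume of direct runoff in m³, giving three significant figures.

V ≈ 1.66 × 10^5 m³

Direct-runoff ordinates (Q − Q_b): 0.00, 6.89, 16.78, 26.67, 40.56, 28.44, 20.33, 14.22, 30.11, 0.00 m³/s.
ΣQ_DR = 184.0 m³/s.
With Δt = 0.25 h = 900 s, V = ΣQ_DR · Δt = 184.0 × 900 = 1.66 × 10^5 m³.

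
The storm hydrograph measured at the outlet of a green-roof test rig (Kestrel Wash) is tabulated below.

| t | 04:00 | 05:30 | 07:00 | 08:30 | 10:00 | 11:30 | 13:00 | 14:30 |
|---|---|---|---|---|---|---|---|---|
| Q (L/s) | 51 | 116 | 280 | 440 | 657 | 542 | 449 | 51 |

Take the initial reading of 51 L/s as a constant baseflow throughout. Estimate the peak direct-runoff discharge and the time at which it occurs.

Q_p = 606.0 L/s at t = 10:00

Subtracting baseflow gives direct-runoff ordinates: 0.0, 65.0, 229.0, 389.0, 606.0, 491.0, 398.0, 0.0 L/s.
The maximum is 606.0 L/s, occurring at the reading for t = 10:00.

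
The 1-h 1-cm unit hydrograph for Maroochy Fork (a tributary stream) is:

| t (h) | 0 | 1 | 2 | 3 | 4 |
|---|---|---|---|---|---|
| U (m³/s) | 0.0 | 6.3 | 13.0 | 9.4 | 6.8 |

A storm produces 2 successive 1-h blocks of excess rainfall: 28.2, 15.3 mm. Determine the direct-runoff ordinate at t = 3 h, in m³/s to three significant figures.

Q ≈ 46.4 m³/s

By discrete convolution, Q_j = Σ (P_i / 10 mm) · U_{j−i}.
At t = 3 h (j=3): Q = (28.2/10)·9.4 + (15.3/10)·13.0 = 46.4 m³/s.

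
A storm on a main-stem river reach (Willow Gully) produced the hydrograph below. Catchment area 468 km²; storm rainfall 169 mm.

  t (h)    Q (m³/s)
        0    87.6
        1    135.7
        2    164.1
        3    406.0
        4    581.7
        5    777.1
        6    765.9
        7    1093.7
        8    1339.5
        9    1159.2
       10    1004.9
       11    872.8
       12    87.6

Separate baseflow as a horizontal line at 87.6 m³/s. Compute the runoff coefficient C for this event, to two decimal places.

ΣQ_DR = 7337 m³/s; V = ΣQ_DR·Δt = 2.641 × 10^7 m³.
Runoff depth d = V / A = 56.44 mm.
C = d / P = 56.44 / 169 = 0.33.

C ≈ 0.33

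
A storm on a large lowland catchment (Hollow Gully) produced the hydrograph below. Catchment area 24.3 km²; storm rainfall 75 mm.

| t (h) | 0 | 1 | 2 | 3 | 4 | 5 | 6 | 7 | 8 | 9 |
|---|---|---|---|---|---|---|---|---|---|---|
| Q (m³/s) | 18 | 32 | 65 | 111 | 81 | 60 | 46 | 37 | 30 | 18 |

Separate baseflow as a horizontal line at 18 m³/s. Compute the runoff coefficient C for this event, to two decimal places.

ΣQ_DR = 318.0 m³/s; V = ΣQ_DR·Δt = 1.145 × 10^6 m³.
Runoff depth d = V / A = 47.11 mm.
C = d / P = 47.11 / 75 = 0.63.

C ≈ 0.63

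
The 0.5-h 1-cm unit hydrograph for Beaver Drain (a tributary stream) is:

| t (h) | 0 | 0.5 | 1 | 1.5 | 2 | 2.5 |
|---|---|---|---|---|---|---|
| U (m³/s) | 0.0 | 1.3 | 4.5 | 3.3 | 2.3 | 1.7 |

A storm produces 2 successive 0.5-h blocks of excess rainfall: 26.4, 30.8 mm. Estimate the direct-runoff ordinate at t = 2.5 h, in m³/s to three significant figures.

By discrete convolution, Q_j = Σ (P_i / 10 mm) · U_{j−i}.
At t = 2.5 h (j=5): Q = (26.4/10)·1.7 + (30.8/10)·2.3 = 11.6 m³/s.

Q ≈ 11.6 m³/s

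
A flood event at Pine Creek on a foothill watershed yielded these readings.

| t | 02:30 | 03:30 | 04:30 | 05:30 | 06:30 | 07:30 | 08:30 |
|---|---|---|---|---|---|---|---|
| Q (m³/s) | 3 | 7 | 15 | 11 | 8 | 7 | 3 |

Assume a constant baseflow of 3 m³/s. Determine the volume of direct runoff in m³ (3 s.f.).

Direct-runoff ordinates (Q − Q_b): 0.0, 4.0, 12.0, 8.0, 5.0, 4.0, 0.0 m³/s.
ΣQ_DR = 33.00 m³/s.
With Δt = 1 h = 3600 s, V = ΣQ_DR · Δt = 33.00 × 3600 = 1.19 × 10^5 m³.

V ≈ 1.19 × 10^5 m³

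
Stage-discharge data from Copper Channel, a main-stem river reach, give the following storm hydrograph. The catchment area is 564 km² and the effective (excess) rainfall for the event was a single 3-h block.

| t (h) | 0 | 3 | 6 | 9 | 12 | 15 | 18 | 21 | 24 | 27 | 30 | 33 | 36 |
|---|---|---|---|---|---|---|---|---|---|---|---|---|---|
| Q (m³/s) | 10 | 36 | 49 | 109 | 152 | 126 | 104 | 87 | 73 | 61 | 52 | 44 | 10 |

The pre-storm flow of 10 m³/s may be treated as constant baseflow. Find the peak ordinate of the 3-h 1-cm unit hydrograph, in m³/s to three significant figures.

Direct runoff: 0.0, 26.0, 39.0, 99.0, 142.0, 116.0, 94.0, 77.0, 63.0, 51.0, 42.0, 34.0, 0.0 m³/s; ΣQ_DR = 783.0 m³/s, peak = 142.0 m³/s.
Runoff depth d = ΣQ_DR·Δt / A = 783.0 × 10800 / (564 km²) = 14.99 mm.
The 1-cm UH is the DRH scaled by (10 mm)/d, so U_p = 142.0 × 10/14.99 = 94.7 m³/s.

U_p ≈ 94.7 m³/s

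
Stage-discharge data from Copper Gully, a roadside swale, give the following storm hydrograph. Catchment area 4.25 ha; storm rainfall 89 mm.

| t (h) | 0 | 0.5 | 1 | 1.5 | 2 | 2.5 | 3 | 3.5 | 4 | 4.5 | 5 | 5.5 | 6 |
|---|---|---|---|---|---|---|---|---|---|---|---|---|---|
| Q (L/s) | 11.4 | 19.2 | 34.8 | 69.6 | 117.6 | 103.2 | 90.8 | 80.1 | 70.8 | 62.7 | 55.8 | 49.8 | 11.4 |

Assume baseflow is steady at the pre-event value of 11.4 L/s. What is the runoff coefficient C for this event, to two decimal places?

ΣQ_DR = 629.0 L/s; V = ΣQ_DR·Δt = 1.132 × 10^6 L.
Runoff depth d = V / A = 26.64 mm.
C = d / P = 26.64 / 89 = 0.30.

C ≈ 0.30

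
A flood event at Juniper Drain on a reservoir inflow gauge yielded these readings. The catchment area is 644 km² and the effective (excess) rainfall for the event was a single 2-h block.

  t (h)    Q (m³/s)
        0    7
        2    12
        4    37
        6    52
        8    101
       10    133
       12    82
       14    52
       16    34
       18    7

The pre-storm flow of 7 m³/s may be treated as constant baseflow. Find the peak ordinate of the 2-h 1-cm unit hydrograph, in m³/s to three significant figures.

U_p ≈ 252 m³/s

Direct runoff: 0.0, 5.0, 30.0, 45.0, 94.0, 126.0, 75.0, 45.0, 27.0, 0.0 m³/s; ΣQ_DR = 447.0 m³/s, peak = 126.0 m³/s.
Runoff depth d = ΣQ_DR·Δt / A = 447.0 × 7200 / (644 km²) = 4.998 mm.
The 1-cm UH is the DRH scaled by (10 mm)/d, so U_p = 126.0 × 10/4.998 = 252 m³/s.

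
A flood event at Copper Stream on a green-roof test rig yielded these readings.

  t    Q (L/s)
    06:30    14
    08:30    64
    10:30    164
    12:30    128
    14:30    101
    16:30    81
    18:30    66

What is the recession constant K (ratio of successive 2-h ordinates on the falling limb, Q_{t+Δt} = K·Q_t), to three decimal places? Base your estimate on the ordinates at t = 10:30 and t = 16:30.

K ≈ 0.790

Using the recession-limb readings at t = 10:30 and t = 16:30: Q falls from 164 to 81 L/s over 3 intervals.
K = (Q₂/Q₁)^(1/3) = (81/164)^(1/3) = 0.790.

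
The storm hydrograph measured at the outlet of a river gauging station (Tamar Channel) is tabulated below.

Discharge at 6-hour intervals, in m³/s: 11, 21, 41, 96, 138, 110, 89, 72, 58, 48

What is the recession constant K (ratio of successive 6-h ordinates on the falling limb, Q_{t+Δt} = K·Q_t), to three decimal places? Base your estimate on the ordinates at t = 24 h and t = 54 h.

Using the recession-limb readings at t = 24 h and t = 54 h: Q falls from 138 to 48 m³/s over 5 intervals.
K = (Q₂/Q₁)^(1/5) = (48/138)^(1/5) = 0.810.

K ≈ 0.810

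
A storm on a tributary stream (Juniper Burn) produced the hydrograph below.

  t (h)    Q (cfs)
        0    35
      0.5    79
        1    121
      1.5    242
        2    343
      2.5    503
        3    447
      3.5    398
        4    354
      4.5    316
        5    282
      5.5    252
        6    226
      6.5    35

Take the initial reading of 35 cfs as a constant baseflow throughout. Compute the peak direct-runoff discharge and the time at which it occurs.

Q_p = 468.0 cfs at t = 2.5 h

Subtracting baseflow gives direct-runoff ordinates: 0.0, 44.0, 86.0, 207.0, 308.0, 468.0, 412.0, 363.0, 319.0, 281.0, 247.0, 217.0, 191.0, 0.0 cfs.
The maximum is 468.0 cfs, occurring at the reading for t = 2.5 h.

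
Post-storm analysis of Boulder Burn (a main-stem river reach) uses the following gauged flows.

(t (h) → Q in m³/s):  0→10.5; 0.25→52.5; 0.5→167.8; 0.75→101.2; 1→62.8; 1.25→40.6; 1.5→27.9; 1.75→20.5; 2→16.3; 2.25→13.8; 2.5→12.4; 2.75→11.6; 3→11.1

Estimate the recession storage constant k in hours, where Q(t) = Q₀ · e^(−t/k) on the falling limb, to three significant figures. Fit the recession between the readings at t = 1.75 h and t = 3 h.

On the falling limb, Q drops from 20.5 to 11.1 m³/s between t = 1.75 h and t = 3 h (Δt = 1.25 h).
k = −Δt / ln(Q₂/Q₁) = −1.25 / ln(11.1/20.5) = 2.04 h.

k ≈ 2.04 h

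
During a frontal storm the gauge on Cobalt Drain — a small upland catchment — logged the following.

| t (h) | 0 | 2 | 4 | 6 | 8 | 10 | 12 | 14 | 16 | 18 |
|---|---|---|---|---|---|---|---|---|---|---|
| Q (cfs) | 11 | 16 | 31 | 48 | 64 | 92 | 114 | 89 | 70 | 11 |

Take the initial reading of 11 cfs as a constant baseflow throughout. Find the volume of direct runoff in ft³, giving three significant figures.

Direct-runoff ordinates (Q − Q_b): 0.0, 5.0, 20.0, 37.0, 53.0, 81.0, 103.0, 78.0, 59.0, 0.0 cfs.
ΣQ_DR = 436.0 cfs.
With Δt = 2 h = 7200 s, V = ΣQ_DR · Δt = 436.0 × 7200 = 3.14 × 10^6 ft³.

V ≈ 3.14 × 10^6 ft³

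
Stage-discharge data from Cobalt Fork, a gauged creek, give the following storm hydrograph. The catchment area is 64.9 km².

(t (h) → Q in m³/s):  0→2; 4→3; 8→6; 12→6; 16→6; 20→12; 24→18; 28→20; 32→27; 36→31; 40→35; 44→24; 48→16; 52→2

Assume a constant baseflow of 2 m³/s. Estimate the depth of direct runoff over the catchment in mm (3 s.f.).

d ≈ 39.9 mm

Direct runoff: 0.0, 1.0, 4.0, 4.0, 4.0, 10.0, 16.0, 18.0, 25.0, 29.0, 33.0, 22.0, 14.0, 0.0 m³/s; ΣQ_DR = 180.0 m³/s.
V = ΣQ_DR · Δt = 180.0 × 14400 s = 2.592 × 10^6 m³.
Over A = 64.9 km², depth = V / A = 39.9 mm.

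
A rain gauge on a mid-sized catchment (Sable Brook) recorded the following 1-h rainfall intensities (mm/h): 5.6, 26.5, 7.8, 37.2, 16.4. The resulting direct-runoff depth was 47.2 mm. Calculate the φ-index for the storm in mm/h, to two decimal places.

Only the 3 blocks with intensity above φ contribute runoff: 26.5, 37.2, 16.4 mm/h.
Σ(I−φ)·Δt = d  ⇒  (26.5+37.2+16.4 − 3φ)·1 = 47.2
φ = (80.10 − 47.2/1) / 3 = 10.97 mm/h.

φ ≈ 10.97 mm/h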